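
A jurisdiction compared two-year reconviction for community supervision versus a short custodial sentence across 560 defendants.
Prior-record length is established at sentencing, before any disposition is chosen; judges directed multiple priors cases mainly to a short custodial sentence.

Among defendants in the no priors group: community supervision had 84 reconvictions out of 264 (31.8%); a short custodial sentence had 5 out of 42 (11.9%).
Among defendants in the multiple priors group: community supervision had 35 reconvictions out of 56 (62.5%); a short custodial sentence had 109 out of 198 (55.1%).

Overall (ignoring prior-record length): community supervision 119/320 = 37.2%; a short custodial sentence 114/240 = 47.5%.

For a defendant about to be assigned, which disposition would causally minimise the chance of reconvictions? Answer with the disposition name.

Here prior-record length is a common cause — it drives both which disposition a case falls under and the outcome. The crude comparison mixes populations; the stratum-specific rates are the causally relevant ones.
Within each level — no priors: 31.8% vs 11.9%; multiple priors: 62.5% vs 55.1% — a short custodial sentence is lower every time.

a short custodial sentence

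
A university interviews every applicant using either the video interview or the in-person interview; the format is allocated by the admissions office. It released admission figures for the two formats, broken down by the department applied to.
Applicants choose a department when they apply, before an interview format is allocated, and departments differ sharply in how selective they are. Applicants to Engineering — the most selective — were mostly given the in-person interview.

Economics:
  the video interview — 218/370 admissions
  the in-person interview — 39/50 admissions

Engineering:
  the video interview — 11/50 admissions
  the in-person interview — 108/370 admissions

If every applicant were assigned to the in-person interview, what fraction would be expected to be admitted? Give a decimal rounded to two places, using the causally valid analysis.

The imbalance in department arose from how applicants were allocated, not from anything the interview format did; and department independently affects the outcome. The pooled gap is confounded — condition on department.
Standardising the in-person interview to the population department mix: 0.500·39/50 + 0.500·108/370 = 0.536.

0.54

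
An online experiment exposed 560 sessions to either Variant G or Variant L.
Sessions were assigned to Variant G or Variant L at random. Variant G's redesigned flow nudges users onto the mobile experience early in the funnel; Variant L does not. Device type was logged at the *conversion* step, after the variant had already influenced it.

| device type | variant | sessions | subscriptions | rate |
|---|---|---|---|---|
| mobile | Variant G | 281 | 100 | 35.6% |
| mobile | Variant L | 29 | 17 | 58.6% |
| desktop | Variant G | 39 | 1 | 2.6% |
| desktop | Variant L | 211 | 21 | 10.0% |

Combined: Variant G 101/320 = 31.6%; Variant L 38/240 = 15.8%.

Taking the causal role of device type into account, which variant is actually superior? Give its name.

Variant G

Because the variant influences device type, device type is a post-treatment mediator, not a confounder. Stratifying on it would bias the estimate; the causal effect is the crude pooled difference.
Pooled: Variant G 31.6% vs Variant L 15.8%; Variant G is higher overall.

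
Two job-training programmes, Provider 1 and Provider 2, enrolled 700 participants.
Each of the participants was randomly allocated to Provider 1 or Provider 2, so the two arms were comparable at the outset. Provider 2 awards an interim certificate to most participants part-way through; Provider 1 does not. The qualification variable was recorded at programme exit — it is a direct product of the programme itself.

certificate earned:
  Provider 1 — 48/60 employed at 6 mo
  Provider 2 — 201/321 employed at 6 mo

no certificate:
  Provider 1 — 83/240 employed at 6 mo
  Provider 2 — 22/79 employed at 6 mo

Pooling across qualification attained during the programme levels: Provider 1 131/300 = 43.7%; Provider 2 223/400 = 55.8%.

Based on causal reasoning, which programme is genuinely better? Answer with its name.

Provider 2

Provider 1 is higher inside every qualification attained during the programme stratum but Provider 2 is higher in aggregate. Whether to stratify depends on how qualification attained during the programme relates to the programme.
Qualification attained during the programme is downstream of the programme. One should not condition on a consequence of treatment, so the overall rates are the right comparison.
Pooled: Provider 1 43.7% vs Provider 2 55.8%; Provider 2 is higher overall.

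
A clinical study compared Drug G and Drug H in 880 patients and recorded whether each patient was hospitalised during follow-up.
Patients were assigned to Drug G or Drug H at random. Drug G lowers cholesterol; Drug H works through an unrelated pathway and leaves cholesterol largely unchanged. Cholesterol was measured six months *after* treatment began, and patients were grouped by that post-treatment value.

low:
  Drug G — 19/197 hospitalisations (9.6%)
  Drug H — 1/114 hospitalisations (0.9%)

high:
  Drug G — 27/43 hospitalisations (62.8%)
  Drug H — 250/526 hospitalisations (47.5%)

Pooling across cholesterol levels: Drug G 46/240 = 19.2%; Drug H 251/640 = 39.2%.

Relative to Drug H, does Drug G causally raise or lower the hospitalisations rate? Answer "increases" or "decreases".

decreases

The stratified and pooled comparisons disagree (Drug H wins within each cholesterol; Drug G wins overall), so the answer turns on the causal role of cholesterol.
Cholesterol is recorded after the drug and is itself shifted by it — it sits on the causal path from drug to outcome. Conditioning on a mediator would strip out part of the effect we want; the pooled comparison gives the total causal effect.
Pooled: Drug G 19.2% vs Drug H 39.2%; Drug G is lower overall.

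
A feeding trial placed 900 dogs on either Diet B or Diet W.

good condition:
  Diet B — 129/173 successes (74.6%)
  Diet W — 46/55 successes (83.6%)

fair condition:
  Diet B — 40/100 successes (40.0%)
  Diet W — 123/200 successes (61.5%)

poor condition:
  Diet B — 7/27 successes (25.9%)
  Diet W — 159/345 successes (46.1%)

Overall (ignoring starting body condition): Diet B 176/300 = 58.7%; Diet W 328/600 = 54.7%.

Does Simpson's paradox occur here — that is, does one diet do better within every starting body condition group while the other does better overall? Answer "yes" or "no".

yes

Within each starting body condition level (good condition 74.6% vs 83.6%; fair condition 40.0% vs 61.5%; poor condition 25.9% vs 46.1%), Diet W has the higher rate every time. Pooled: 58.7% vs 54.7% — Diet B has the higher rate overall. The two comparisons disagree.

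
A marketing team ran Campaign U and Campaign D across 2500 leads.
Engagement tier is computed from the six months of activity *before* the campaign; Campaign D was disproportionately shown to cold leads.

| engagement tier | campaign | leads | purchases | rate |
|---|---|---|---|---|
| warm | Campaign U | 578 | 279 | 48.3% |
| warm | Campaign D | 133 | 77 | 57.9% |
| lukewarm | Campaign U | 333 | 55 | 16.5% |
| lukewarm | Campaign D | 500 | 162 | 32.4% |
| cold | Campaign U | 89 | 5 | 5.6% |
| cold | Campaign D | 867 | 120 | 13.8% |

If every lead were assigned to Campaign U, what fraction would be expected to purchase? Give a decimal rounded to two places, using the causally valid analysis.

Campaign D is higher inside every engagement tier stratum but Campaign U is higher in aggregate. Whether to stratify depends on how engagement tier relates to the campaign.
Engagement tier is set before the campaign has any effect — it is not caused by the campaign — and it independently drives the outcome. That makes it a confounder, so the causal comparison is within engagement tier levels.
Standardising Campaign U to the population engagement tier mix: 0.284·279/578 + 0.333·55/333 + 0.382·5/89 = 0.214.

0.21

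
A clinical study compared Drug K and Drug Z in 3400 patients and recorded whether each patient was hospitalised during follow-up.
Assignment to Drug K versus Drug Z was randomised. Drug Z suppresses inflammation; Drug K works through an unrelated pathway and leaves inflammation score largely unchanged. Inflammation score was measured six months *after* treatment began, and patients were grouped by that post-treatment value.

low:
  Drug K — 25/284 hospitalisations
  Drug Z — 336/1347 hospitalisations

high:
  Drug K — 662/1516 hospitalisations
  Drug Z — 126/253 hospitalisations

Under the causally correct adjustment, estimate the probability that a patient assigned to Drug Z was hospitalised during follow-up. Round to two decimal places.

Within every inflammation score level Drug K has the lower rate, yet pooled Drug Z does — Simpson's reversal.
Inflammation score is recorded after the drug and is itself shifted by it — it sits on the causal path from drug to outcome. Conditioning on a mediator would strip out part of the effect we want; the pooled comparison gives the total causal effect.
So P(outcome | do(Drug Z)) is just the pooled rate for Drug Z: 462/1600 = 0.289.

0.29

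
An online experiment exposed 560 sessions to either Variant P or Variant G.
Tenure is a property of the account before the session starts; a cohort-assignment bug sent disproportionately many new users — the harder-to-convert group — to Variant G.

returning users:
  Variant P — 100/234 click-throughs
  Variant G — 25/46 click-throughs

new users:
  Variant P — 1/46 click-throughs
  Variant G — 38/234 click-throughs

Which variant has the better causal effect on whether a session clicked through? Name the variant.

The user tenure-specific comparison favours Variant G throughout, but the pooled figures favour Variant P. The question is whether to condition on user tenure.
The imbalance in user tenure arose from how sessions were allocated, not from anything the variant did; and user tenure independently affects the outcome. The pooled gap is confounded — condition on user tenure.
Within each level — returning users: 42.7% vs 54.3%; new users: 2.2% vs 16.2% — Variant G is higher every time.

Variant G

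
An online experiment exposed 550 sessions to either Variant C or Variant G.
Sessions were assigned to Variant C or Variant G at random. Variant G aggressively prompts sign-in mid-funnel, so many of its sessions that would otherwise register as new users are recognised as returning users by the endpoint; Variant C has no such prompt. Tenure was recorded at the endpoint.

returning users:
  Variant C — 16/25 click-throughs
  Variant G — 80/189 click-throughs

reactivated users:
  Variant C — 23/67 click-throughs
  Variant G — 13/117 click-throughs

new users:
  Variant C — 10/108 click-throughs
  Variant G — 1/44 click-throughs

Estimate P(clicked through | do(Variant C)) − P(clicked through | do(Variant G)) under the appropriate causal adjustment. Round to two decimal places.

The stratified and pooled comparisons disagree (Variant C wins within each user tenure; Variant G wins overall), so the answer turns on the causal role of user tenure.
The distribution of user tenure is itself part of what the variant does — it is an intermediate outcome. Holding it fixed would remove that part of the effect; the total effect is the pooled difference.
The causal difference is the pooled difference: 0.245 − 0.269 = -0.024.

-0.02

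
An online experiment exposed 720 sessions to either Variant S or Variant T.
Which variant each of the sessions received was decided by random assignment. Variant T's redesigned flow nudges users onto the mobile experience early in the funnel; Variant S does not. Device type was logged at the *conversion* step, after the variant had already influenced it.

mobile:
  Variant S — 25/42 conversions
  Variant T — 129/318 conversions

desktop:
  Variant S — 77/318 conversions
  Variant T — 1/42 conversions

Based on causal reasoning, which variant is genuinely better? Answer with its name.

The stratified and pooled comparisons disagree (Variant S wins within each device type; Variant T wins overall), so the answer turns on the causal role of device type.
Because the variant influences device type, device type is a post-treatment mediator, not a confounder. Stratifying on it would bias the estimate; the causal effect is the crude pooled difference.
Pooled: Variant S 28.3% vs Variant T 36.1%; Variant T is higher overall.

Variant T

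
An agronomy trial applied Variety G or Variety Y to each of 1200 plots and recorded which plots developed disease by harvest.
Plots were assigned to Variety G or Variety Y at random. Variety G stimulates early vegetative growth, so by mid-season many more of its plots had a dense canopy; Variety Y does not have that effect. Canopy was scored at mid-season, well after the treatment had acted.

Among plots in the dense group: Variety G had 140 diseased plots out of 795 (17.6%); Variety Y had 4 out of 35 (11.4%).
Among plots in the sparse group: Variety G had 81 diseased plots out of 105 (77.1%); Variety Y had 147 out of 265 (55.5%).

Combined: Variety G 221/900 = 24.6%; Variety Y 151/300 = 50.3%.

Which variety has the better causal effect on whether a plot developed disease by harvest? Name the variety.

The stratified and pooled comparisons disagree (Variety Y wins within each mid-season canopy; Variety G wins overall), so the answer turns on the causal role of mid-season canopy.
The distribution of mid-season canopy is itself part of what the variety does — it is an intermediate outcome. Holding it fixed would remove that part of the effect; the total effect is the pooled difference.
Pooled: Variety G 24.6% vs Variety Y 50.3%; Variety G is lower overall.

Variety G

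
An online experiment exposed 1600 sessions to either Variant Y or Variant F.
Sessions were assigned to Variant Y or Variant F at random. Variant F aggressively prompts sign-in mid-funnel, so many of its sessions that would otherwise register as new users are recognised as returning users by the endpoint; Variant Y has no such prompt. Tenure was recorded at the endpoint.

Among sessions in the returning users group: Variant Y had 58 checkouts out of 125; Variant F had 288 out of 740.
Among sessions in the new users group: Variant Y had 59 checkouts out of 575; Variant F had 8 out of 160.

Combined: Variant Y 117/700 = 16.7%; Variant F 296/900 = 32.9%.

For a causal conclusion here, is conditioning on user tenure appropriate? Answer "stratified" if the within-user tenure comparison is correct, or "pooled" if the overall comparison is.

User tenure here is a post-treatment variable shaped by the variant; conditioning on it would introduce bias rather than remove it. The overall comparison is the causal one.
Pooled: Variant Y 16.7% vs Variant F 32.9%; Variant F is higher overall.

pooled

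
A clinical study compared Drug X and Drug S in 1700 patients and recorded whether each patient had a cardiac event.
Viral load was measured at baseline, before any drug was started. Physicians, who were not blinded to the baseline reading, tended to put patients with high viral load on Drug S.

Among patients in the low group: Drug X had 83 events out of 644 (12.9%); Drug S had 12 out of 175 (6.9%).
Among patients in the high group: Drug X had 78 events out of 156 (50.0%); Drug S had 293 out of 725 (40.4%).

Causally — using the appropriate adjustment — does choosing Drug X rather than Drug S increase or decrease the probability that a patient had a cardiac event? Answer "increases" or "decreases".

Drug S is lower inside every viral load stratum but Drug X is lower in aggregate. Whether to stratify depends on how viral load relates to the drug.
The imbalance in viral load arose from how patients were allocated, not from anything the drug did; and viral load independently affects the outcome. The pooled gap is confounded — condition on viral load.
Within each level — low: 12.9% vs 6.9%; high: 50.0% vs 40.4% — Drug S is lower every time.

increases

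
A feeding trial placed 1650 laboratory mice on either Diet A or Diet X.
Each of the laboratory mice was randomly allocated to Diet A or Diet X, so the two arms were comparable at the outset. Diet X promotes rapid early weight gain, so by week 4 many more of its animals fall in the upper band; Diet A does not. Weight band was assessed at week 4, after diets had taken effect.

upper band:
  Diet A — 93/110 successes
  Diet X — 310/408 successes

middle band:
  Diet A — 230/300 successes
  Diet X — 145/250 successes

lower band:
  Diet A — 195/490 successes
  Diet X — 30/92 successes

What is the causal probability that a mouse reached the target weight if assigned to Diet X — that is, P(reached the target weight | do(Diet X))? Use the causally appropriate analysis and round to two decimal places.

Stratifying would compare diets among laboratory mice the diets themselves sorted into week-4 weight band groups — a form of selection on an intermediate. The unconditioned pooled rates give the total causal effect.
So P(outcome | do(Diet X)) is just the pooled rate for Diet X: 485/750 = 0.647.

0.65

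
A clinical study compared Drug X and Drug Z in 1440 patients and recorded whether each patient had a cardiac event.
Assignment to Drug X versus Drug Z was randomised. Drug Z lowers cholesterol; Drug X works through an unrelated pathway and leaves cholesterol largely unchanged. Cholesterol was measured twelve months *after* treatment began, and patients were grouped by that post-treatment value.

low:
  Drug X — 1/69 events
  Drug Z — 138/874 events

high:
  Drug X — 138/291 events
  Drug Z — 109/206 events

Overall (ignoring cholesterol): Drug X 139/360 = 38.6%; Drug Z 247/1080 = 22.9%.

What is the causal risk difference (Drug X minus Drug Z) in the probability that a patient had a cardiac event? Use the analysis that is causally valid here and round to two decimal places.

+0.16

The stratified and pooled comparisons disagree (Drug X wins within each cholesterol; Drug Z wins overall), so the answer turns on the causal role of cholesterol.
Because the drug influences cholesterol, cholesterol is a post-treatment mediator, not a confounder. Stratifying on it would bias the estimate; the causal effect is the crude pooled difference.
The causal difference is the pooled difference: 0.386 − 0.229 = +0.157.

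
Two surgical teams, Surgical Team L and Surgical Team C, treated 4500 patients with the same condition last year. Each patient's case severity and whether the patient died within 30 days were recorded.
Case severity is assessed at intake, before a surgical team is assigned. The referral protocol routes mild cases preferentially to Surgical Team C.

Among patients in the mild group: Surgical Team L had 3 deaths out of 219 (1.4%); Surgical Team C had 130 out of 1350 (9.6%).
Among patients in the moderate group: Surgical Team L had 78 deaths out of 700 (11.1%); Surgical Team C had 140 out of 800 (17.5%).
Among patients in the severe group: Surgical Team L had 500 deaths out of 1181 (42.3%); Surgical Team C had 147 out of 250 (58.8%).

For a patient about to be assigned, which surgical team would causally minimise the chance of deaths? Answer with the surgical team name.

Within every case severity level Surgical Team L has the lower rate, yet pooled Surgical Team C does — Simpson's reversal.
Nothing the surgical team does changes case severity; the imbalance is an allocation artefact. With case severity also predicting the outcome, the pooled figure is confounded, and the within-stratum comparison is the causal one.
Within each level — mild: 1.4% vs 9.6%; moderate: 11.1% vs 17.5%; severe: 42.3% vs 58.8% — Surgical Team L is lower every time.

Surgical Team L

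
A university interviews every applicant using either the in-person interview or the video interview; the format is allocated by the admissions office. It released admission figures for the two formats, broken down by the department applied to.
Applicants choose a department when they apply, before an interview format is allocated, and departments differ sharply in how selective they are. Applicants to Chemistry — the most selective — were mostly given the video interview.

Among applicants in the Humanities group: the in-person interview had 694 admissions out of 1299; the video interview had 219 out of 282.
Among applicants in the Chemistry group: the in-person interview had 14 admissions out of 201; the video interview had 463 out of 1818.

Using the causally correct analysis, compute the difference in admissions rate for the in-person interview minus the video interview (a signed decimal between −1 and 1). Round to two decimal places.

Department differs across interview formats for reasons unrelated to any effect of the interview format itself, and it separately predicts the outcome — a classic confounder. We must compare within department levels.
Adjusting over the population distribution of department: 0.439·(0.534−0.777) + 0.561·(0.070−0.255) = -0.210.

-0.21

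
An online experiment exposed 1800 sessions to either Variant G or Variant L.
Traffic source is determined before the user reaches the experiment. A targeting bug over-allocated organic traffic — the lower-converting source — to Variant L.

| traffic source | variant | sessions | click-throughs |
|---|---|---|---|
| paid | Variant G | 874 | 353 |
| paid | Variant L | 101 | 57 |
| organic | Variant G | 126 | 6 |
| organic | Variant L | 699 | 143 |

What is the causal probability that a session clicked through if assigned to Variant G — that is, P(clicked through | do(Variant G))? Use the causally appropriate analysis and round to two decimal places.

0.24

Traffic source differs across variants for reasons unrelated to any effect of the variant itself, and it separately predicts the outcome — a classic confounder. We must compare within traffic source levels.
Standardising Variant G to the population traffic source mix: 0.542·353/874 + 0.458·6/126 = 0.241.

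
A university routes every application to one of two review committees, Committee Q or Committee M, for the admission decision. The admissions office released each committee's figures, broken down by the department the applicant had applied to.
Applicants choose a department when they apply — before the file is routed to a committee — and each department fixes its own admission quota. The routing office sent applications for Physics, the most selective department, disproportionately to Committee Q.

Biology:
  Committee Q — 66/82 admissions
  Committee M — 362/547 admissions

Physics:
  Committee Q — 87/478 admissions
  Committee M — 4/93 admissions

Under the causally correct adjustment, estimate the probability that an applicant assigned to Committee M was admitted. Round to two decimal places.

Committee Q is higher inside every department stratum but Committee M is higher in aggregate. Whether to stratify depends on how department relates to the review committee.
Department satisfies the back-door criterion: it is not a descendant of the review committee, and it blocks the spurious path from review committee to outcome. Adjusting for it (i.e., using the within-department rates) gives the causal effect.
Standardising Committee M to the population department mix: 0.524·362/547 + 0.476·4/93 = 0.367.

0.37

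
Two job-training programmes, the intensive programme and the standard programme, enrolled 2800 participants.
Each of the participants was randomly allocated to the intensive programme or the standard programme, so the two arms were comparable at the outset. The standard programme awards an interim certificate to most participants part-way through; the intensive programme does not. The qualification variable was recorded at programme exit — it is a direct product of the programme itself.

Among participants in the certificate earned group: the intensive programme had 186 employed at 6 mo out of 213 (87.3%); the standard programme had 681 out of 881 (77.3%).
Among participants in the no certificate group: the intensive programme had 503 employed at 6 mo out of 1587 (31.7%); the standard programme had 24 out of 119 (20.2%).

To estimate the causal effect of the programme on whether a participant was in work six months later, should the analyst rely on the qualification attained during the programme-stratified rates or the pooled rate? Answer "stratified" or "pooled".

pooled

Qualification attained during the programme here is a post-treatment variable shaped by the programme; conditioning on it would introduce bias rather than remove it. The overall comparison is the causal one.
Pooled: the intensive programme 38.3% vs the standard programme 70.5%; the standard programme is higher overall.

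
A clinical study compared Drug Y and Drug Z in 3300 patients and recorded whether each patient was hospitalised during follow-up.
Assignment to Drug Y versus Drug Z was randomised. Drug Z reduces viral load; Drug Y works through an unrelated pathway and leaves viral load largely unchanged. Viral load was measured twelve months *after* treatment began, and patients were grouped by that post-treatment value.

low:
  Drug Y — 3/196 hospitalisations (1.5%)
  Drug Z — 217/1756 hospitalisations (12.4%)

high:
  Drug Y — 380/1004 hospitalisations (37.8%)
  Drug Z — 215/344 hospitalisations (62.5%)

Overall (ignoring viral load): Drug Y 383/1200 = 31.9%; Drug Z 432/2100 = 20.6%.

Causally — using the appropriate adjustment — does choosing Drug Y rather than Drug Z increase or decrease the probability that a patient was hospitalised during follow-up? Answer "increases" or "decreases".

increases

Viral load lies on the pathway drug → viral load → outcome, so adjusting for it blocks the indirect effect. For the total causal effect of drug, use the unadjusted pooled rates.
Pooled: Drug Y 31.9% vs Drug Z 20.6%; Drug Z is lower overall.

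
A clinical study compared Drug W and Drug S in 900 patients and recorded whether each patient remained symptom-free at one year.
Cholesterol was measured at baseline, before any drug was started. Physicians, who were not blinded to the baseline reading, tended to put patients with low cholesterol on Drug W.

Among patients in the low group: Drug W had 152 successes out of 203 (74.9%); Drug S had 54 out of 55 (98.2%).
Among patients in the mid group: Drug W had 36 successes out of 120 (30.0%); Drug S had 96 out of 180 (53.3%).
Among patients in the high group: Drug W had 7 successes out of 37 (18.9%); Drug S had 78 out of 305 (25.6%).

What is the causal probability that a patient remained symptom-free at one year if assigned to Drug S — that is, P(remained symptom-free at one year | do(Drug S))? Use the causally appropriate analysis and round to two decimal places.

The stratified and pooled comparisons disagree (Drug S wins within each cholesterol; Drug W wins overall), so the answer turns on the causal role of cholesterol.
The imbalance in cholesterol arose from how patients were allocated, not from anything the drug did; and cholesterol independently affects the outcome. The pooled gap is confounded — condition on cholesterol.
Standardising Drug S to the population cholesterol mix: 0.287·54/55 + 0.333·96/180 + 0.380·78/305 = 0.556.

0.56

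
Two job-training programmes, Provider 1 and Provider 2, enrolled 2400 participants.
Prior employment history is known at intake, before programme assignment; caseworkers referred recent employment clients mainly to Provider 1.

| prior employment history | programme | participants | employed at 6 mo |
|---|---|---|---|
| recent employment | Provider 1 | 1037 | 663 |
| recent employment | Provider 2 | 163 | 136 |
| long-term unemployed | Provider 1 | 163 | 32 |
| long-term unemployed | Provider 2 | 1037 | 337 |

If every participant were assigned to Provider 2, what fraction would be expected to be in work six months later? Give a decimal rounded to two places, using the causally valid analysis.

0.58

Nothing the programme does changes prior employment history; the imbalance is an allocation artefact. With prior employment history also predicting the outcome, the pooled figure is confounded, and the within-stratum comparison is the causal one.
Standardising Provider 2 to the population prior employment history mix: 0.500·136/163 + 0.500·337/1037 = 0.580.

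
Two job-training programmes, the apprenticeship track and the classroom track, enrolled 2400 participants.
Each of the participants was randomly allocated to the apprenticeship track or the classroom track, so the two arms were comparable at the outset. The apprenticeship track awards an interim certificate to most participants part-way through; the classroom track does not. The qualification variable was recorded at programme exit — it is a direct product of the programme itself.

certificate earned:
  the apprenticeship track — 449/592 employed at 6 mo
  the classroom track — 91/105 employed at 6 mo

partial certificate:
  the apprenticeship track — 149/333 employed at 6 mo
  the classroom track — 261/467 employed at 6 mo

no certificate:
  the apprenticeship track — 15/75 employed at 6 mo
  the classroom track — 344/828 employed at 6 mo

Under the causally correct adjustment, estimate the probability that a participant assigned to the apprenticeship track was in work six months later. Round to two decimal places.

0.61

Within every qualification attained during the programme level the classroom track has the higher rate, yet pooled the apprenticeship track does — Simpson's reversal.
Qualification attained during the programme lies on the pathway programme → qualification attained during the programme → outcome, so adjusting for it blocks the indirect effect. For the total causal effect of programme, use the unadjusted pooled rates.
So P(outcome | do(the apprenticeship track)) is just the pooled rate for the apprenticeship track: 613/1000 = 0.613.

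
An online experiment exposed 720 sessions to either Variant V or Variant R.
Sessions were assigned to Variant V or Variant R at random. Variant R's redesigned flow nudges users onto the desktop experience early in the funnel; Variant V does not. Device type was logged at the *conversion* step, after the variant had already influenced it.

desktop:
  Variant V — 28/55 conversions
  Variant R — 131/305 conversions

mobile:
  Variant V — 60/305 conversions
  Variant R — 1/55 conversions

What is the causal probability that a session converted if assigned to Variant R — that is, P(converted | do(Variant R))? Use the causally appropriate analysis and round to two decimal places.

0.37

The device type-specific comparison favours Variant V throughout, but the pooled figures favour Variant R. The question is whether to condition on device type.
Stratifying would compare variants among sessions the variants themselves sorted into device type groups — a form of selection on an intermediate. The unconditioned pooled rates give the total causal effect.
So P(outcome | do(Variant R)) is just the pooled rate for Variant R: 132/360 = 0.367.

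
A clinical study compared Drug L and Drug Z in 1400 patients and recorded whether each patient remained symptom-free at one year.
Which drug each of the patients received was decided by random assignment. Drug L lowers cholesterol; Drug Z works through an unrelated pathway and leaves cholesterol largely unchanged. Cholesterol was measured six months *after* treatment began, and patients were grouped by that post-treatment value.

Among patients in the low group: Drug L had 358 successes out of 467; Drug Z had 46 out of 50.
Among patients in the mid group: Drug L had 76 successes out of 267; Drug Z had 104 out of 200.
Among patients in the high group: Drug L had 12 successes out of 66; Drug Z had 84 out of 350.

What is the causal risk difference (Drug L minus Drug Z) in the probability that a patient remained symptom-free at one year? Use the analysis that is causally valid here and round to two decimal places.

+0.17

Cholesterol is downstream of the drug. One should not condition on a consequence of treatment, so the overall rates are the right comparison.
The causal difference is the pooled difference: 0.557 − 0.390 = +0.168.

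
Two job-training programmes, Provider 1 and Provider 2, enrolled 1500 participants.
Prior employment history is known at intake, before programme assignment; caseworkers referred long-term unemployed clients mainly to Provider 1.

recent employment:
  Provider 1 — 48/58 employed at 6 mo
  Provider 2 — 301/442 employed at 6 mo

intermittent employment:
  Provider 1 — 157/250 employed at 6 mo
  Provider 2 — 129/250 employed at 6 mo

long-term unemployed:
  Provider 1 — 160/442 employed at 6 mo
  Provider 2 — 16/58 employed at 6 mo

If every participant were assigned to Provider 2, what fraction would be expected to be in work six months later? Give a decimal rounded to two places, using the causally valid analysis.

0.49

Provider 1 is higher inside every prior employment history stratum but Provider 2 is higher in aggregate. Whether to stratify depends on how prior employment history relates to the programme.
The imbalance in prior employment history arose from how participants were allocated, not from anything the programme did; and prior employment history independently affects the outcome. The pooled gap is confounded — condition on prior employment history.
Standardising Provider 2 to the population prior employment history mix: 0.333·301/442 + 0.333·129/250 + 0.333·16/58 = 0.491.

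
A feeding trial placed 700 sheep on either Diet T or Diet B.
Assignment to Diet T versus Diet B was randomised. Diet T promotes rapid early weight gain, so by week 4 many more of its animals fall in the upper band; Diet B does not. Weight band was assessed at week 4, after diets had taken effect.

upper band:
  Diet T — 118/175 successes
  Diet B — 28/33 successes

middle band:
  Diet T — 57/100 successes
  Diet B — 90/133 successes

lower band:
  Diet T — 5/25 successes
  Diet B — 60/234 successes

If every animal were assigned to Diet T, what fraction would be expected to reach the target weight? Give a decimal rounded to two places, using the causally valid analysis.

The distribution of week-4 weight band is itself part of what the diet does — it is an intermediate outcome. Holding it fixed would remove that part of the effect; the total effect is the pooled difference.
So P(outcome | do(Diet T)) is just the pooled rate for Diet T: 180/300 = 0.600.

0.60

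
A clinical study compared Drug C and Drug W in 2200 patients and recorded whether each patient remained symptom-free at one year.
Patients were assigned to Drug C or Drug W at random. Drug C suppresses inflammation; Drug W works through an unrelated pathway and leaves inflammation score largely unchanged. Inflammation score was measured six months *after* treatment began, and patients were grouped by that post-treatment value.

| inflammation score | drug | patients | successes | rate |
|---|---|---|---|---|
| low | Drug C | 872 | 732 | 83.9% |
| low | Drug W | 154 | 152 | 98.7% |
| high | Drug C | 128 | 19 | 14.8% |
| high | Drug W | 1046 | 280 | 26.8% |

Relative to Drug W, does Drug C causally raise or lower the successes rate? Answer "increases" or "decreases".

increases

Inflammation score here is a post-treatment variable shaped by the drug; conditioning on it would introduce bias rather than remove it. The overall comparison is the causal one.
Pooled: Drug C 75.1% vs Drug W 36.0%; Drug C is higher overall.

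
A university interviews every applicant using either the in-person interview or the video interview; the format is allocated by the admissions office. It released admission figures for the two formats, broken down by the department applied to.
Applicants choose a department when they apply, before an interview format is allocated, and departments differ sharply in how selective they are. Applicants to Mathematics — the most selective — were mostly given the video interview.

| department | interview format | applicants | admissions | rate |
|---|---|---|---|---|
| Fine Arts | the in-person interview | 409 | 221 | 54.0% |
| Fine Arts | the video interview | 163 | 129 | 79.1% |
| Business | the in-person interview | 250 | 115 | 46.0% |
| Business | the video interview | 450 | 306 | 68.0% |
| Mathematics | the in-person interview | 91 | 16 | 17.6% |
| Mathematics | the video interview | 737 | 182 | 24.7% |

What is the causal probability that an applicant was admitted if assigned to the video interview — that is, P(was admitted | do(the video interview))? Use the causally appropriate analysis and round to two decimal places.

0.54

The stratified and pooled comparisons disagree (the video interview wins within each department; the in-person interview wins overall), so the answer turns on the causal role of department.
Here department is a common cause — it drives both which interview format a case falls under and the outcome. The crude comparison mixes populations; the stratum-specific rates are the causally relevant ones.
Standardising the video interview to the population department mix: 0.272·129/163 + 0.333·306/450 + 0.394·182/737 = 0.540.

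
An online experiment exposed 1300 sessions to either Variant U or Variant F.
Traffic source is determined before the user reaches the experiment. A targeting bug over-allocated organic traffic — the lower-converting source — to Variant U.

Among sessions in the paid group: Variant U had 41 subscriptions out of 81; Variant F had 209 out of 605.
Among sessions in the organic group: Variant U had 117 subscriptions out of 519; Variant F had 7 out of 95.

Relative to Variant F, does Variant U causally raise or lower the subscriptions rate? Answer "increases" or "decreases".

Variant U is higher inside every traffic source stratum but Variant F is higher in aggregate. Whether to stratify depends on how traffic source relates to the variant.
Here traffic source is a common cause — it drives both which variant a case falls under and the outcome. The crude comparison mixes populations; the stratum-specific rates are the causally relevant ones.
Within each level — paid: 50.6% vs 34.5%; organic: 22.5% vs 7.4% — Variant U is higher every time.

increases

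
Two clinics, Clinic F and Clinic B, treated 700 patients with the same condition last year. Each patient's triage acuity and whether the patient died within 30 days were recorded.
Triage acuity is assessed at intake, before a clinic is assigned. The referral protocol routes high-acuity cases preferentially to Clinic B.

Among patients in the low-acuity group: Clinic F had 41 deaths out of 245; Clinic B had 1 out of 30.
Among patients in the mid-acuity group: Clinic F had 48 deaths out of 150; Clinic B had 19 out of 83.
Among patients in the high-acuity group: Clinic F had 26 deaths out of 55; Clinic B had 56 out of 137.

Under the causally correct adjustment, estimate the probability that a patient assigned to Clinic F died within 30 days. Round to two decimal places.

0.30

The triage acuity-specific comparison favours Clinic B throughout, but the pooled figures favour Clinic F. The question is whether to condition on triage acuity.
Nothing the clinic does changes triage acuity; the imbalance is an allocation artefact. With triage acuity also predicting the outcome, the pooled figure is confounded, and the within-stratum comparison is the causal one.
Standardising Clinic F to the population triage acuity mix: 0.393·41/245 + 0.333·48/150 + 0.274·26/55 = 0.302.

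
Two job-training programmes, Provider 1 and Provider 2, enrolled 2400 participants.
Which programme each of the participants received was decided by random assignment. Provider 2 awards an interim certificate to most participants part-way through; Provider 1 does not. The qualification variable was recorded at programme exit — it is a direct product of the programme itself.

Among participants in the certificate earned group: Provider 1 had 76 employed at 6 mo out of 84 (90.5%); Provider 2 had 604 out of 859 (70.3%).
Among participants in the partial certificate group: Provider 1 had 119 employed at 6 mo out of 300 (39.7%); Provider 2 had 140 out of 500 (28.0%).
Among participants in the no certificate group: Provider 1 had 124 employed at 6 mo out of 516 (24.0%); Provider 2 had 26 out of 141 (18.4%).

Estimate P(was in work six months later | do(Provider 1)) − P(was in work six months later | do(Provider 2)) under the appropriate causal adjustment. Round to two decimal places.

Within every qualification attained during the programme level Provider 1 has the higher rate, yet pooled Provider 2 does — Simpson's reversal.
Qualification attained during the programme is downstream of the programme. One should not condition on a consequence of treatment, so the overall rates are the right comparison.
The causal difference is the pooled difference: 0.354 − 0.513 = -0.159.

-0.16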